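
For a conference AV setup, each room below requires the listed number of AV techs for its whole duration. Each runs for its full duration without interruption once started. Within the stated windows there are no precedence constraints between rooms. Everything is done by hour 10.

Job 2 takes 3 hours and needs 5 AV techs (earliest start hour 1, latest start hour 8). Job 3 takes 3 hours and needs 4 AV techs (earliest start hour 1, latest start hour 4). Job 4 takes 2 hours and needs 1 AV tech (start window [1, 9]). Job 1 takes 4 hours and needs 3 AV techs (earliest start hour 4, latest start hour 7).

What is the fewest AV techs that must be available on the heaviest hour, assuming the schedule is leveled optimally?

Early-start (Job 2@1, Job 3@1, Job 4@1, Job 1@4) gives peak 10: h1:10  h2:10  h3:9  h4:3  h5:3  h6:3  h7:3  h8:0  h9:0  h10:0.
Shift Job 3→4, Job 4→4, Job 1→7.
Schedule Job 2@1, Job 3@4, Job 4@4, Job 1@7: h1:5  h2:5  h3:5  h4:5  h5:5  h6:4  h7:3  h8:3  h9:3  h10:3 — peak 5.
Total AV tech-hours = 41 over 10 hours ⇒ peak ≥ ⌈41/10⌉ = 5, so 5 is optimal.

5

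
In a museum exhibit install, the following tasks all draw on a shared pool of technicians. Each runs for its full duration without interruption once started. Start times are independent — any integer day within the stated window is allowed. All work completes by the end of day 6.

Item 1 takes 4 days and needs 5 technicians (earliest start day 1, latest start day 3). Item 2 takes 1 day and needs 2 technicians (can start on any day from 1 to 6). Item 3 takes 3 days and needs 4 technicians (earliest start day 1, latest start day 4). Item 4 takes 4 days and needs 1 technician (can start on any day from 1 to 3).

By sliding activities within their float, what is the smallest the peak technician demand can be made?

10

Early-start (Item 1@1, Item 2@1, Item 3@1, Item 4@1) gives peak 12: d1:12  d2:10  d3:10  d4:6  d5:0  d6:0.
Shift Item 3→2.
Schedule Item 1@1, Item 2@1, Item 3@2, Item 4@1: d1:8  d2:10  d3:10  d4:10  d5:0  d6:0 — peak 10.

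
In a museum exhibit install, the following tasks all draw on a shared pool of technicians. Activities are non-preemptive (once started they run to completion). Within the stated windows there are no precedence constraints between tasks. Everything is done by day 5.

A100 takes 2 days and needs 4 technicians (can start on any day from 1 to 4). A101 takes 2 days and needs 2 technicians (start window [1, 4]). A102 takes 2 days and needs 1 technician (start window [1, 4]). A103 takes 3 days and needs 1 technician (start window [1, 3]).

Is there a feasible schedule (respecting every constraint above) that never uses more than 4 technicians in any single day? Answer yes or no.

yes

Schedule A100@1, A101@3, A102@3, A103@3: d1:4  d2:4  d3:4  d4:4  d5:1 — peak 4 ≤ 4.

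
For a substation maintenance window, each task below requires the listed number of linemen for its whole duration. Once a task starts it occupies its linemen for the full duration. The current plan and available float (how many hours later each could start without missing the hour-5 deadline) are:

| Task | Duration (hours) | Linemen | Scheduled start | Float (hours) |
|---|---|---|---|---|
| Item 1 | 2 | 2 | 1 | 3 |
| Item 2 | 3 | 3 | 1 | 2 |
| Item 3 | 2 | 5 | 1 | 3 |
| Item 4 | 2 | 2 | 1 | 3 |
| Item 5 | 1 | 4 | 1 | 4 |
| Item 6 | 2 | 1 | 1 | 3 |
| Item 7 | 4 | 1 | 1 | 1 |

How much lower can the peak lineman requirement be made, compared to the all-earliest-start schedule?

Early-start peak: h1:18  h2:14  h3:4  h4:1  h5:0 ⇒ 18.
Leveled (Item 1@1, Item 2@1, Item 3@4, Item 4@1, Item 5@3, Item 6@4, Item 7@1): h1:8  h2:8  h3:8  h4:7  h5:6 ⇒ 8.
Reduction 18 − 8 = 10.

10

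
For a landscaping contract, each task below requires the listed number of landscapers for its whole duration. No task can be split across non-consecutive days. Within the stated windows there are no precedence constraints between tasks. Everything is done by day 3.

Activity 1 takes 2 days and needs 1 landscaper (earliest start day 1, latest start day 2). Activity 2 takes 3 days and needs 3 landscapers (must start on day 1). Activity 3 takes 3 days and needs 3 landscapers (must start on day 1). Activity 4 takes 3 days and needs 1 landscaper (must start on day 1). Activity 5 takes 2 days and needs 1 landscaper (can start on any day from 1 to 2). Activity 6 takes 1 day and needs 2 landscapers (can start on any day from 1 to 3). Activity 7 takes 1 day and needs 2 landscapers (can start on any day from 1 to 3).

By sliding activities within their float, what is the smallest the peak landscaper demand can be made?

Early-start (Activity 1@1, Activity 2@1, Activity 3@1, Activity 4@1, Activity 5@1, Activity 6@1, Activity 7@1) gives peak 13: d1:13  d2:9  d3:7.
Shift Activity 5→2, Activity 7→3.
Schedule Activity 1@1, Activity 2@1, Activity 3@1, Activity 4@1, Activity 5@2, Activity 6@1, Activity 7@3: d1:10  d2:9  d3:10 — peak 10.
Total landscaper-days = 29 over 3 days ⇒ peak ≥ ⌈29/3⌉ = 10, so 10 is optimal.

10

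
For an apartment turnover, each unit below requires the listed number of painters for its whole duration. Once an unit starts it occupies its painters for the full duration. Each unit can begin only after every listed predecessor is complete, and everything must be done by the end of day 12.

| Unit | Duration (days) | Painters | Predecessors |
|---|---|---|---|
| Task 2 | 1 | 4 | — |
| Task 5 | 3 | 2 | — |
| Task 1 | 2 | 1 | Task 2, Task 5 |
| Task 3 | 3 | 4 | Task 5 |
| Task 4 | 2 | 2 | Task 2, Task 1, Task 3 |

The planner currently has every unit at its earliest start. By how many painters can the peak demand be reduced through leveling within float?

Early-start peak: d1:6  d2:2  d3:2  d4:5  d5:5  d6:4  d7:2  d8:2  d9:0  d10:0  d11:0  d12:0 ⇒ 6.
Leveled (Task 2@1, Task 5@2, Task 1@5, Task 3@7, Task 4@10): d1:4  d2:2  d3:2  d4:2  d5:1  d6:1  d7:4  d8:4  d9:4  d10:2  d11:2  d12:0 ⇒ 4.
Reduction 6 − 4 = 2.

2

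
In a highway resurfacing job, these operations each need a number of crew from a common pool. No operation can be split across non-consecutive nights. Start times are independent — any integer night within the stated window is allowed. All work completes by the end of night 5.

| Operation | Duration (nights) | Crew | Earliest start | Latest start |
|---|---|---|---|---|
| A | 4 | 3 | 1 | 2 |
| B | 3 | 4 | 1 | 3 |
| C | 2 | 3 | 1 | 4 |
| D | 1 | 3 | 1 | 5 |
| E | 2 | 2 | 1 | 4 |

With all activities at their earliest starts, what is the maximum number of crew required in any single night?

Early-start schedule: A@1, B@1, C@1, D@1, E@1.
Load per night: night 1: 15, night 2: 12, night 3: 7, night 4: 3, night 5: 0.
Peak is 15.

15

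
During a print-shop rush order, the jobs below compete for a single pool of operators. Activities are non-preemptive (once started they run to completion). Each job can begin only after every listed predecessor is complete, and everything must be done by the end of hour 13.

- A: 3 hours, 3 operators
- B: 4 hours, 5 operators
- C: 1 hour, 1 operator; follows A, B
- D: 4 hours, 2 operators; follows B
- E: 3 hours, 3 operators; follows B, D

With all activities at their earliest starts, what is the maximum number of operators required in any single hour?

Early-start schedule: A@1, B@1, C@5, D@5, E@9.
Load per hour: hour 1: 8, hour 2: 8, hour 3: 8, hour 4: 5, hour 5: 3, hour 6: 2, hour 7: 2, hour 8: 2, hour 9: 3, hour 10: 3, hour 11: 3, hour 12: 0, hour 13: 0.
Peak is 8.

8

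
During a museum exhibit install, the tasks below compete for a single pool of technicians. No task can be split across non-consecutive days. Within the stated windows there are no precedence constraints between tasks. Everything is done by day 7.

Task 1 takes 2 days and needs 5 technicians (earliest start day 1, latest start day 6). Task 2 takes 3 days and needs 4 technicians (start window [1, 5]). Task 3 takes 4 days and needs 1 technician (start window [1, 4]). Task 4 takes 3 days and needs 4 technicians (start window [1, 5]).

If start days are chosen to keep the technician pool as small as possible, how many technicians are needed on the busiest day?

Early-start (Task 1@1, Task 2@1, Task 3@1, Task 4@1) gives peak 14: d1:14  d2:14  d3:9  d4:1  d5:0  d6:0  d7:0.
Shift Task 2→3, Task 4→5.
Schedule Task 1@1, Task 2@3, Task 3@1, Task 4@5: d1:6  d2:6  d3:5  d4:5  d5:8  d6:4  d7:4 — peak 8.

8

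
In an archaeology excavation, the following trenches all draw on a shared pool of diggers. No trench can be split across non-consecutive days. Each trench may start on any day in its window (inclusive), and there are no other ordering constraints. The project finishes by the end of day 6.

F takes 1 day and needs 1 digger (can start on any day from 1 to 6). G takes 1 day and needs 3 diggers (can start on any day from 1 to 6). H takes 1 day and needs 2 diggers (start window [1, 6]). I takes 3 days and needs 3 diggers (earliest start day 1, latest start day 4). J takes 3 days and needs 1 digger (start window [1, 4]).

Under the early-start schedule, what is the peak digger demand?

Early-start schedule: F@1, G@1, H@1, I@1, J@1.
Load per day: day 1: 10, day 2: 4, day 3: 4, day 4: 0, day 5: 0, day 6: 0.
Peak is 10.

10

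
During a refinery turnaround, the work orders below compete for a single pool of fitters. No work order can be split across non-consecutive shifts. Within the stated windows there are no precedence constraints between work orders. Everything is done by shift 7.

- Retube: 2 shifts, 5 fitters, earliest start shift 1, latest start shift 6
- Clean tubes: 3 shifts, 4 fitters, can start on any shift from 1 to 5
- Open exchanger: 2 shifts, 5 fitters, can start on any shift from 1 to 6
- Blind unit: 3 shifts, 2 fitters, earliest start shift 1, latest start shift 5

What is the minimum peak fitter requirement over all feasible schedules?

6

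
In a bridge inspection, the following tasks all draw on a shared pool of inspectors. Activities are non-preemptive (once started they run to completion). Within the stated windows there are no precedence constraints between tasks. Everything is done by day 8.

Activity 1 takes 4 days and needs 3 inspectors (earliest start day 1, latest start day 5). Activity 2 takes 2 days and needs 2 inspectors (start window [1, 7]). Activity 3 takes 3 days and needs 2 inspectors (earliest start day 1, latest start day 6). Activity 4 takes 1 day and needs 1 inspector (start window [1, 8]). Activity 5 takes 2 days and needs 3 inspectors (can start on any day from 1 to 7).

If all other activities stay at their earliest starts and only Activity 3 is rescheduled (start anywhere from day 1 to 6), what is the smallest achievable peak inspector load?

Activity 3@1: d1:11  d2:10  d3:5  d4:3  d5:0  d6:0  d7:0  d8:0 → peak 11
Activity 3@2: d1:9  d2:10  d3:5  d4:5  d5:0  d6:0  d7:0  d8:0 → peak 10
Activity 3@3: d1:9  d2:8  d3:5  d4:5  d5:2  d6:0  d7:0  d8:0 → peak 9
Activity 3@4: d1:9  d2:8  d3:3  d4:5  d5:2  d6:2  d7:0  d8:0 → peak 9
Activity 3@5: d1:9  d2:8  d3:3  d4:3  d5:2  d6:2  d7:2  d8:0 → peak 9
Activity 3@6: d1:9  d2:8  d3:3  d4:3  d5:0  d6:2  d7:2  d8:2 → peak 9
Best is Activity 3@3, peak 9.

9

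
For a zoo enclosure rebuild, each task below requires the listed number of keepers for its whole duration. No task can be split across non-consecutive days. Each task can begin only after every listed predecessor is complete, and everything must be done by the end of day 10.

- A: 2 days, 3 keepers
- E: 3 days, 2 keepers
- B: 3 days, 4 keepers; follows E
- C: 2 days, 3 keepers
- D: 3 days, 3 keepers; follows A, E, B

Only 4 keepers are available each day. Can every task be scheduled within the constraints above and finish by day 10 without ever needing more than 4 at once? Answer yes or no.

no

The minimum achievable peak is 5; 4 < 5, so no feasible schedule stays within the cap.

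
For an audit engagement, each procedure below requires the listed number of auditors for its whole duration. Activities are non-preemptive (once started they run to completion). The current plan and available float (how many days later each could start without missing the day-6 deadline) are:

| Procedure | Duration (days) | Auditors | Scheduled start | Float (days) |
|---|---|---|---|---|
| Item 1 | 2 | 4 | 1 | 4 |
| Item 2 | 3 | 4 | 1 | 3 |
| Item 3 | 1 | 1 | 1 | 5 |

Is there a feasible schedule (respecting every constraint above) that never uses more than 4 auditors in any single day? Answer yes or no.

Schedule Item 1@1, Item 2@3, Item 3@6: d1:4  d2:4  d3:4  d4:4  d5:4  d6:1 — peak 4 ≤ 4.

yes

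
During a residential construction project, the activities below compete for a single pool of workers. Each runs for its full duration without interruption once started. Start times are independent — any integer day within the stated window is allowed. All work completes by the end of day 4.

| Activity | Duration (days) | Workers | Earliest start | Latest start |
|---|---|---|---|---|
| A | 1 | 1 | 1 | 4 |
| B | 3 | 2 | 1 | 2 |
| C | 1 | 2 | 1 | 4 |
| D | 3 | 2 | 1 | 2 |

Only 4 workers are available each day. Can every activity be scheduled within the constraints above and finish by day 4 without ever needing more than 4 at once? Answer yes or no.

Schedule A@1, B@1, C@4, D@2: d1:3  d2:4  d3:4  d4:4 — peak 4 ≤ 4.

yes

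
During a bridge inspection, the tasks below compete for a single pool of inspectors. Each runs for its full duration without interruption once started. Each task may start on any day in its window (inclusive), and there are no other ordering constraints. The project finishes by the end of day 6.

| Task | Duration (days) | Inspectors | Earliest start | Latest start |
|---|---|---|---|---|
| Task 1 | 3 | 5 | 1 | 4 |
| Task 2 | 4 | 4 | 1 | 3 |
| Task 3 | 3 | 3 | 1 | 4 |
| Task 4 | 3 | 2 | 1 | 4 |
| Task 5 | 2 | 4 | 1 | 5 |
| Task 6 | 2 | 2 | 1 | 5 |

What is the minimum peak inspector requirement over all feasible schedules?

11

Early-start (Task 1@1, Task 2@1, Task 3@1, Task 4@1, Task 5@1, Task 6@1) gives peak 20: d1:20  d2:20  d3:14  d4:4  d5:0  d6:0.
Shift Task 3→4, Task 5→4, Task 6→5.
Schedule Task 1@1, Task 2@1, Task 3@4, Task 4@1, Task 5@4, Task 6@5: d1:11  d2:11  d3:11  d4:11  d5:9  d6:5 — peak 11.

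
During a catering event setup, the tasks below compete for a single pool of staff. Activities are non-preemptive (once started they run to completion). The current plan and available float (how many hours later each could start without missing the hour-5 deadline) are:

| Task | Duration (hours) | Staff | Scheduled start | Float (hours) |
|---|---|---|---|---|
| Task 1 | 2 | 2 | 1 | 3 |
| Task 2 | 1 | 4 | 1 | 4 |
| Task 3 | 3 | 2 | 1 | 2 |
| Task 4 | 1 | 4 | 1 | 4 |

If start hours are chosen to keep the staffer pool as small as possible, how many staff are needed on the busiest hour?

4

Early-start (Task 1@1, Task 2@1, Task 3@1, Task 4@1) gives peak 12: h1:12  h2:4  h3:2  h4:0  h5:0.
Shift Task 2→4, Task 4→5.
Schedule Task 1@1, Task 2@4, Task 3@1, Task 4@5: h1:4  h2:4  h3:2  h4:4  h5:4 — peak 4.
Total staffer-hours = 18 over 5 hours ⇒ peak ≥ ⌈18/5⌉ = 4, so 4 is optimal.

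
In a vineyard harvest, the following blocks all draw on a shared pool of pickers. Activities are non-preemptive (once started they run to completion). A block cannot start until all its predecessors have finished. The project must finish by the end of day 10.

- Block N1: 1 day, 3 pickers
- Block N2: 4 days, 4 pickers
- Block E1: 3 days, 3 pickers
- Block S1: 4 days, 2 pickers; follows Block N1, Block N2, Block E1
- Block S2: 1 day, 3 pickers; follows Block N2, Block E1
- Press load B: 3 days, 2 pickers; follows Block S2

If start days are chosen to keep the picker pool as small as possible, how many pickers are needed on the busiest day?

7

Early-start (Block N1@1, Block N2@1, Block E1@1, Block S1@5, Block S2@5, Press load B@6) gives peak 10: d1:10  d2:7  d3:7  d4:4  d5:5  d6:4  d7:4  d8:4  d9:0  d10:0.
Shift Block E1→2.
Schedule Block N1@1, Block N2@1, Block E1@2, Block S1@5, Block S2@5, Press load B@6: d1:7  d2:7  d3:7  d4:7  d5:5  d6:4  d7:4  d8:4  d9:0  d10:0 — peak 7.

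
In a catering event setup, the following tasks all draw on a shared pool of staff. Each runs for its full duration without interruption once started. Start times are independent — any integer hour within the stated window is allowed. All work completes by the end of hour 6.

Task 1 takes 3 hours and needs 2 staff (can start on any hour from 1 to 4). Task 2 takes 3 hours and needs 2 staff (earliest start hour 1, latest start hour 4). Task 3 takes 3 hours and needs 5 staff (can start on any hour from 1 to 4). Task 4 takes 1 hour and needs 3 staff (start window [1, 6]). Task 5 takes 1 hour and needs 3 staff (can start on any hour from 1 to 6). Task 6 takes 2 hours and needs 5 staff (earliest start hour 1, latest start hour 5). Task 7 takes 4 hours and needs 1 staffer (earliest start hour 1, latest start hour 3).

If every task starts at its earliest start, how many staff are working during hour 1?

21

At early start, hour 1 has: Task 1, Task 2, Task 3, Task 4, Task 5, Task 6, Task 7.
Demand: 2 + 2 + 5 + 3 + 3 + 5 + 1 = 21.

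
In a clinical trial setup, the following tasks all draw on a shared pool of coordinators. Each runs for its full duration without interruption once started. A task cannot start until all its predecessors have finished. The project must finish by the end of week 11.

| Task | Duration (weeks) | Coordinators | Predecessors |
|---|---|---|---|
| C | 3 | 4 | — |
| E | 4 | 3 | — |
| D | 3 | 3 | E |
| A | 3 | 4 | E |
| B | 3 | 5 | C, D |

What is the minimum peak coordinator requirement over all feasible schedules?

7

Schedule C@1, E@1, D@5, A@5, B@8: w1:7  w2:7  w3:7  w4:3  w5:7  w6:7  w7:7  w8:5  w9:5  w10:5  w11:0 — peak 7.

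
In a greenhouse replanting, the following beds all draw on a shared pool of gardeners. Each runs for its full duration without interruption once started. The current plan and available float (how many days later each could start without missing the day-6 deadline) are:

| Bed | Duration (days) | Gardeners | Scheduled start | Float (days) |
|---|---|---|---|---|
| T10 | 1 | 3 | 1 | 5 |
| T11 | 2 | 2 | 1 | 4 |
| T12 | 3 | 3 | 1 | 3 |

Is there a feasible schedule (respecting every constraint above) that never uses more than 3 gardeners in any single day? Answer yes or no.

Schedule T10@1, T11@2, T12@4: d1:3  d2:2  d3:2  d4:3  d5:3  d6:3 — peak 3 ≤ 3.

yes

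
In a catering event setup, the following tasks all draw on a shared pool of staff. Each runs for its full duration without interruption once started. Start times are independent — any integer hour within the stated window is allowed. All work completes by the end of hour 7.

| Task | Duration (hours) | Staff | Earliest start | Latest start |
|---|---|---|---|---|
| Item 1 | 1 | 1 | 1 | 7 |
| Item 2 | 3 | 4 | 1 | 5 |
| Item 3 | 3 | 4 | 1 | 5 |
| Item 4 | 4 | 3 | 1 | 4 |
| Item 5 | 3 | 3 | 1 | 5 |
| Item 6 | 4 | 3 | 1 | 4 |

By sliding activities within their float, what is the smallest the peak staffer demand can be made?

9

Early-start (Item 1@1, Item 2@1, Item 3@1, Item 4@1, Item 5@1, Item 6@1) gives peak 18: h1:18  h2:17  h3:17  h4:6  h5:0  h6:0  h7:0.
Shift Item 4→4, Item 5→4, Item 6→4.
Schedule Item 1@1, Item 2@1, Item 3@1, Item 4@4, Item 5@4, Item 6@4: h1:9  h2:8  h3:8  h4:9  h5:9  h6:9  h7:6 — peak 9.
Total staffer-hours = 58 over 7 hours ⇒ peak ≥ ⌈58/7⌉ = 9, so 9 is optimal.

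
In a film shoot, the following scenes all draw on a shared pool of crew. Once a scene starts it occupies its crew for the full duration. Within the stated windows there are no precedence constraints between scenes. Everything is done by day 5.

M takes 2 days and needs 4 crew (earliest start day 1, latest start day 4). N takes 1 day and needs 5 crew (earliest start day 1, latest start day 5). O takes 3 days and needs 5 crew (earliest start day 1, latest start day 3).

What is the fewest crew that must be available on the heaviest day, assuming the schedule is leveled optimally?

9

Early-start (M@1, N@1, O@1) gives peak 14: d1:14  d2:9  d3:5  d4:0  d5:0.
Shift O→2.
Schedule M@1, N@1, O@2: d1:9  d2:9  d3:5  d4:5  d5:0 — peak 9.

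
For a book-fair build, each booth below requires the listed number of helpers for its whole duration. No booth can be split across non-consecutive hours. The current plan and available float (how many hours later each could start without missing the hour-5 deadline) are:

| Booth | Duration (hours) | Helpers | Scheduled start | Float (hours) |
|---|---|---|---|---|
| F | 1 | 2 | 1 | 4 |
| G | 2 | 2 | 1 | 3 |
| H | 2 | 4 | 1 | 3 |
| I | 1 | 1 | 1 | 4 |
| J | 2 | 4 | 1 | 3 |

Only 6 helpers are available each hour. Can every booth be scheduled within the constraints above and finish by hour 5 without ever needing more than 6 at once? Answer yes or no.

Schedule F@1, G@1, H@2, I@1, J@4: h1:5  h2:6  h3:4  h4:4  h5:4 — peak 6 ≤ 6.

yes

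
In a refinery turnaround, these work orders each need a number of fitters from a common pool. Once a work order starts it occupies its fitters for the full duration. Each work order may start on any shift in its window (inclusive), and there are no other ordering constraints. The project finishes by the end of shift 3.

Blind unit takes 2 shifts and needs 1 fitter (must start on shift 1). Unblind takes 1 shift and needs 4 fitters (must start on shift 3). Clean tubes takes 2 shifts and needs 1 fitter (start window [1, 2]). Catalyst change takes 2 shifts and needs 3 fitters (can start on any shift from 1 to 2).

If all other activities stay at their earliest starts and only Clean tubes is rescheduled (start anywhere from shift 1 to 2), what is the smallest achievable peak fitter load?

5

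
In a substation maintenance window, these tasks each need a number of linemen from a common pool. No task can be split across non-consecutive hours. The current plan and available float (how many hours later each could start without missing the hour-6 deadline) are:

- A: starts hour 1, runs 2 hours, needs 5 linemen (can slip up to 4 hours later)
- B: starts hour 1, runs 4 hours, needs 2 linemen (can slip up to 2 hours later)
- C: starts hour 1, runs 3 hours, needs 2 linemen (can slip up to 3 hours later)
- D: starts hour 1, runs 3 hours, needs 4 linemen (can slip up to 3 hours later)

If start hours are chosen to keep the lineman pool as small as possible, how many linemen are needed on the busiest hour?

Early-start (A@1, B@1, C@1, D@1) gives peak 13: h1:13  h2:13  h3:8  h4:2  h5:0  h6:0.
Shift B→3, D→4.
Schedule A@1, B@3, C@1, D@4: h1:7  h2:7  h3:4  h4:6  h5:6  h6:6 — peak 7.

7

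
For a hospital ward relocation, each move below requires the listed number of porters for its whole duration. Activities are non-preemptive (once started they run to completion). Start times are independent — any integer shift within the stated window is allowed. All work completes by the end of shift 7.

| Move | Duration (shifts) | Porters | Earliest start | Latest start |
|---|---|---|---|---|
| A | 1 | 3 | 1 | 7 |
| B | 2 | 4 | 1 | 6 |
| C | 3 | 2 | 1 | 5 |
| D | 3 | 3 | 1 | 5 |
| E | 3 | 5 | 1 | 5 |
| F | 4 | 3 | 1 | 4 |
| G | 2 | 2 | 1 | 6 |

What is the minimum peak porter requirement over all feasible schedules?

Early-start (A@1, B@1, C@1, D@1, E@1, F@1, G@1) gives peak 22: s1:22  s2:19  s3:13  s4:3  s5:0  s6:0  s7:0.
Shift D→2, E→5, F→4, G→3.
Schedule A@1, B@1, C@1, D@2, E@5, F@4, G@3: s1:9  s2:9  s3:7  s4:8  s5:8  s6:8  s7:8 — peak 9.
Total porter-shifts = 57 over 7 shifts ⇒ peak ≥ ⌈57/7⌉ = 9, so 9 is optimal.

9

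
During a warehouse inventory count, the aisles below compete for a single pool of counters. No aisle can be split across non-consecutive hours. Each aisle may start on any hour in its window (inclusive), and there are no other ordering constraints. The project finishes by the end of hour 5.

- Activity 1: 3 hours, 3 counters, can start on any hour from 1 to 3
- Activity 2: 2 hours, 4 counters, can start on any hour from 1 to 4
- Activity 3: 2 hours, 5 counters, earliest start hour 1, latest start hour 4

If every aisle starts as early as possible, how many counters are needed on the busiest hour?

Early-start schedule: Activity 1@1, Activity 2@1, Activity 3@1.
Load per hour: hour 1: 12, hour 2: 12, hour 3: 3, hour 4: 0, hour 5: 0.
Peak is 12.

12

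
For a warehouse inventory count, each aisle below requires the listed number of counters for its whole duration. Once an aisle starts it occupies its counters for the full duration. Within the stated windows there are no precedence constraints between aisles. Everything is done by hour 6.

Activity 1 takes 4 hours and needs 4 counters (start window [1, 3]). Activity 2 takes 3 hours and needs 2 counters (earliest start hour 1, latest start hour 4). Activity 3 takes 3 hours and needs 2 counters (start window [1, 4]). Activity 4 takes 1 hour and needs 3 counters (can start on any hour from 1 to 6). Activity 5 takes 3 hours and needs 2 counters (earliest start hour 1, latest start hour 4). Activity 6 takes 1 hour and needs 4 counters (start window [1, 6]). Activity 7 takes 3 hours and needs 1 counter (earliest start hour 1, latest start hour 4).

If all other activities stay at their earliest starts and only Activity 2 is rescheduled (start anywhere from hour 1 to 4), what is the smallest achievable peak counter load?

16

Activity 2@1: h1:18  h2:11  h3:11  h4:4  h5:0  h6:0 → peak 18
Activity 2@2: h1:16  h2:11  h3:11  h4:6  h5:0  h6:0 → peak 16
Activity 2@3: h1:16  h2:9  h3:11  h4:6  h5:2  h6:0 → peak 16
Activity 2@4: h1:16  h2:9  h3:9  h4:6  h5:2  h6:2 → peak 16
Best is Activity 2@2, peak 16.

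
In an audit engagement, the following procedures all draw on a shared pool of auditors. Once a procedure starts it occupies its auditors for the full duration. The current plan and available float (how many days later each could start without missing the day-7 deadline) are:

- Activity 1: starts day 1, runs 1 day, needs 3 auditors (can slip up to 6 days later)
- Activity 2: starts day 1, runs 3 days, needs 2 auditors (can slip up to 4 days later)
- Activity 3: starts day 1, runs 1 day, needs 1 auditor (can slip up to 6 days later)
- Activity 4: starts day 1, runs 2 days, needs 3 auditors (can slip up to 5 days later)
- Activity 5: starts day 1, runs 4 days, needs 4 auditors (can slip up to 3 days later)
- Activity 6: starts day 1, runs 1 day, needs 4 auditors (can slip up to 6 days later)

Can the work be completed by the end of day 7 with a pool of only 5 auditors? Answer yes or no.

Total auditor-days = 36; over 7 days the average is 36/7 > 5, so some day must exceed 5.

no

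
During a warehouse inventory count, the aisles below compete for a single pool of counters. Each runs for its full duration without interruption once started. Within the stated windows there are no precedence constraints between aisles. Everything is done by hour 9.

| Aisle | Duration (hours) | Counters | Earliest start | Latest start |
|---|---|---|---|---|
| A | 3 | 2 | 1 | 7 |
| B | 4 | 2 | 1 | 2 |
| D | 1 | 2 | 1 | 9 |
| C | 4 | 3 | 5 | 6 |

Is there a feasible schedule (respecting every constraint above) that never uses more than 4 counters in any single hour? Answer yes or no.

yes

Schedule A@1, B@1, D@4, C@5: h1:4  h2:4  h3:4  h4:4  h5:3  h6:3  h7:3  h8:3  h9:0 — peak 4 ≤ 4.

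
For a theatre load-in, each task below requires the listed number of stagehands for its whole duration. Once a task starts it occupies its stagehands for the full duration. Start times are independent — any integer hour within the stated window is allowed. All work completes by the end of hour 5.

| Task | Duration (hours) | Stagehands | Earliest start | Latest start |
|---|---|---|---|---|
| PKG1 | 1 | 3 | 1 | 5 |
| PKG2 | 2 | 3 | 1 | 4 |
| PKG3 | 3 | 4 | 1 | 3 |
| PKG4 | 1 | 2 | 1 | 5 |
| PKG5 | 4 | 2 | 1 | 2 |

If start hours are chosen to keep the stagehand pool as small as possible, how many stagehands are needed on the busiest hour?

7

Early-start (PKG1@1, PKG2@1, PKG3@1, PKG4@1, PKG5@1) gives peak 14: h1:14  h2:9  h3:6  h4:2  h5:0.
Shift PKG3→3, PKG4→2, PKG5→2.
Schedule PKG1@1, PKG2@1, PKG3@3, PKG4@2, PKG5@2: h1:6  h2:7  h3:6  h4:6  h5:6 — peak 7.
Total stagehand-hours = 31 over 5 hours ⇒ peak ≥ ⌈31/5⌉ = 7, so 7 is optimal.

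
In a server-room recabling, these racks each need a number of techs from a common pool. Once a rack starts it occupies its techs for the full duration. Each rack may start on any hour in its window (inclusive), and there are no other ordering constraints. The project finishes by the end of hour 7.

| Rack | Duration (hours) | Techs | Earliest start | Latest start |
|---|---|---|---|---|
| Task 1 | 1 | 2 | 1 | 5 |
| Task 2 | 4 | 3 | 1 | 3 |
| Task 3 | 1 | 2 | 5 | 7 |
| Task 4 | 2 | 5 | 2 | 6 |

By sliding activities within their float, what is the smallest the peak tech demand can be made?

5

Early-start (Task 1@1, Task 2@1, Task 3@5, Task 4@2) gives peak 8: h1:5  h2:8  h3:8  h4:3  h5:2  h6:0  h7:0.
Shift Task 4→6.
Schedule Task 1@1, Task 2@1, Task 3@5, Task 4@6: h1:5  h2:3  h3:3  h4:3  h5:2  h6:5  h7:5 — peak 5.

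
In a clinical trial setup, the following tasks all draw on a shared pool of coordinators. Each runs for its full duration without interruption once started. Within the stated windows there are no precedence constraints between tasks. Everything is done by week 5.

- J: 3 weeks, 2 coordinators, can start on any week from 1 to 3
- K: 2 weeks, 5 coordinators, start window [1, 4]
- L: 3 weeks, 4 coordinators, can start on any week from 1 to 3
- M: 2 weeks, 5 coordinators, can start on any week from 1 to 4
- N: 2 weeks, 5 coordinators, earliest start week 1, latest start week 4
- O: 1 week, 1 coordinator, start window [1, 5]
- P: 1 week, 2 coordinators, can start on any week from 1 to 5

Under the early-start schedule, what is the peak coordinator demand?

24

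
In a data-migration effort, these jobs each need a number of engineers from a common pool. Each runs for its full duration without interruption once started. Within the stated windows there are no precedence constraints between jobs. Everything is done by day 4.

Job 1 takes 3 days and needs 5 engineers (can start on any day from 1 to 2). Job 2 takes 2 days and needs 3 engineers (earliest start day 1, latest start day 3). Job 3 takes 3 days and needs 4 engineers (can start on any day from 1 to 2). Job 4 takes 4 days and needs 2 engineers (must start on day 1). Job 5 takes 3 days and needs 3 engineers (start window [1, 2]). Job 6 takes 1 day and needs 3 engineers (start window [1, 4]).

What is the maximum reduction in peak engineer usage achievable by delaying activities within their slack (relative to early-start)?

Early-start peak: d1:20  d2:17  d3:14  d4:2 ⇒ 20.
Leveled (Job 1@1, Job 2@1, Job 3@1, Job 4@1, Job 5@1, Job 6@3): d1:17  d2:17  d3:17  d4:2 ⇒ 17.
Reduction 20 − 17 = 3.

3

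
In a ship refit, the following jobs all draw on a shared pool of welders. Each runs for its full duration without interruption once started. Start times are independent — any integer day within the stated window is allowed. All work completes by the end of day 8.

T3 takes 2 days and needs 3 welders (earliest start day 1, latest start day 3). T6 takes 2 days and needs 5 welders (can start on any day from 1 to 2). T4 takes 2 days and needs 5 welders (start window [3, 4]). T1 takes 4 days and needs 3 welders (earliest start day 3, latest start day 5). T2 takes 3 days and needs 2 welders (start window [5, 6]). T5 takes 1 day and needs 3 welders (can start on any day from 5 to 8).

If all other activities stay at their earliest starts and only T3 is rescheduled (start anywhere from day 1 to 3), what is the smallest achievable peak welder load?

T3@1: d1:8  d2:8  d3:8  d4:8  d5:8  d6:5  d7:2  d8:0 → peak 8
T3@2: d1:5  d2:8  d3:11  d4:8  d5:8  d6:5  d7:2  d8:0 → peak 11
T3@3: d1:5  d2:5  d3:11  d4:11  d5:8  d6:5  d7:2  d8:0 → peak 11
Best is T3@1, peak 8.

8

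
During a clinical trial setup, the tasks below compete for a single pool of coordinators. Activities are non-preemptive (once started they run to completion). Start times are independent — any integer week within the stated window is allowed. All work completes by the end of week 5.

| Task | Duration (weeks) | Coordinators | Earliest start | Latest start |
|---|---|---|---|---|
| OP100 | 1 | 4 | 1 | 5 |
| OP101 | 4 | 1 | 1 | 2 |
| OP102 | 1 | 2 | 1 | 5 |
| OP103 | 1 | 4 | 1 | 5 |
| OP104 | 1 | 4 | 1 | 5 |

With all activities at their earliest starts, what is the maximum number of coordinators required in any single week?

Early-start schedule: OP100@1, OP101@1, OP102@1, OP103@1, OP104@1.
Load per week: week 1: 15, week 2: 1, week 3: 1, week 4: 1, week 5: 0.
Peak is 15.

15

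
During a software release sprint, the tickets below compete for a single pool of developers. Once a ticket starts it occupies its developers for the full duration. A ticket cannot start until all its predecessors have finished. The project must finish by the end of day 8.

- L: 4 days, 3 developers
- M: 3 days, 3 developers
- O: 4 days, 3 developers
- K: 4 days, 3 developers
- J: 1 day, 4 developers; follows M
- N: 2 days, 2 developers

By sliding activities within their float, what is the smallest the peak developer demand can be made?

8

Early-start (L@1, M@1, O@1, K@1, J@4, N@1) gives peak 14: d1:14  d2:14  d3:12  d4:13  d5:0  d6:0  d7:0  d8:0.
Shift O→4, K→5, J→8.
Schedule L@1, M@1, O@4, K@5, J@8, N@1: d1:8  d2:8  d3:6  d4:6  d5:6  d6:6  d7:6  d8:7 — peak 8.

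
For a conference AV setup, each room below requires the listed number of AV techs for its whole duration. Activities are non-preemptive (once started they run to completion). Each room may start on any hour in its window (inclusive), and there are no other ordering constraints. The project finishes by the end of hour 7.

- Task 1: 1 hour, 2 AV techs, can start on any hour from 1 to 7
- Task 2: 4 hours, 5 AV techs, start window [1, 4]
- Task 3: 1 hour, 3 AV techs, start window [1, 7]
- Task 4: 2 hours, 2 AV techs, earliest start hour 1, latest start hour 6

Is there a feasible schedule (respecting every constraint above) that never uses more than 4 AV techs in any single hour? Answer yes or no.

Total AV tech-hours = 29; over 7 hours the average is 29/7 > 4, so some hour must exceed 4.

no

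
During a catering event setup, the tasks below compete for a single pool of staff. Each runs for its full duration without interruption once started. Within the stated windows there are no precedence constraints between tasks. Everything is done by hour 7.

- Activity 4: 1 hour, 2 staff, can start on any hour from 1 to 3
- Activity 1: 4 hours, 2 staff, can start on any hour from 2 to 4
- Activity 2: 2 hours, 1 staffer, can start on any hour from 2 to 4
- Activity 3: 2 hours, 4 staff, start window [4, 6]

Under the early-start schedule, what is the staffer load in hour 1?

2

At early start, hour 1 has: Activity 4.
Demand: 2 = 2.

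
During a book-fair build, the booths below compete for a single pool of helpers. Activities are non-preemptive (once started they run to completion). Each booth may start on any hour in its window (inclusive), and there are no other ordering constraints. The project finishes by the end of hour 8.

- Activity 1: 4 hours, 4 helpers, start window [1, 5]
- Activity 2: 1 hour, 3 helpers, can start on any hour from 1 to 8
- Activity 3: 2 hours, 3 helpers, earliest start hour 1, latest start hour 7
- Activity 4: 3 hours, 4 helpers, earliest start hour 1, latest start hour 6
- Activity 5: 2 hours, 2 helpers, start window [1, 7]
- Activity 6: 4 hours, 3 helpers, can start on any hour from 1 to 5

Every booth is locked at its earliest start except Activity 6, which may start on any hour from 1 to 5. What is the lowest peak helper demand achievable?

16

Activity 6@1: h1:19  h2:16  h3:11  h4:7  h5:0  h6:0  h7:0  h8:0 → peak 19
Activity 6@2: h1:16  h2:16  h3:11  h4:7  h5:3  h6:0  h7:0  h8:0 → peak 16
Activity 6@3: h1:16  h2:13  h3:11  h4:7  h5:3  h6:3  h7:0  h8:0 → peak 16
Activity 6@4: h1:16  h2:13  h3:8  h4:7  h5:3  h6:3  h7:3  h8:0 → peak 16
Activity 6@5: h1:16  h2:13  h3:8  h4:4  h5:3  h6:3  h7:3  h8:3 → peak 16
Best is Activity 6@2, peak 16.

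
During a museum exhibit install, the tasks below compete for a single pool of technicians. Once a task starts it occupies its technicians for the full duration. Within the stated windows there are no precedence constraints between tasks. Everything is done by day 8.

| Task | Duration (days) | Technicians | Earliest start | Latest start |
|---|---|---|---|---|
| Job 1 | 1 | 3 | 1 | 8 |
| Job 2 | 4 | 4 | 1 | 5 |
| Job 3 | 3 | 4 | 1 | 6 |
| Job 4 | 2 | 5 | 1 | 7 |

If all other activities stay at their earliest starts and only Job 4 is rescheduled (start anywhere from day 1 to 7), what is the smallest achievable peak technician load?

11

Job 4@1: d1:16  d2:13  d3:8  d4:4  d5:0  d6:0  d7:0  d8:0 → peak 16
Job 4@2: d1:11  d2:13  d3:13  d4:4  d5:0  d6:0  d7:0  d8:0 → peak 13
Job 4@3: d1:11  d2:8  d3:13  d4:9  d5:0  d6:0  d7:0  d8:0 → peak 13
Job 4@4: d1:11  d2:8  d3:8  d4:9  d5:5  d6:0  d7:0  d8:0 → peak 11
Job 4@5: d1:11  d2:8  d3:8  d4:4  d5:5  d6:5  d7:0  d8:0 → peak 11
Job 4@6: d1:11  d2:8  d3:8  d4:4  d5:0  d6:5  d7:5  d8:0 → peak 11
Job 4@7: d1:11  d2:8  d3:8  d4:4  d5:0  d6:0  d7:5  d8:5 → peak 11
Best is Job 4@4, peak 11.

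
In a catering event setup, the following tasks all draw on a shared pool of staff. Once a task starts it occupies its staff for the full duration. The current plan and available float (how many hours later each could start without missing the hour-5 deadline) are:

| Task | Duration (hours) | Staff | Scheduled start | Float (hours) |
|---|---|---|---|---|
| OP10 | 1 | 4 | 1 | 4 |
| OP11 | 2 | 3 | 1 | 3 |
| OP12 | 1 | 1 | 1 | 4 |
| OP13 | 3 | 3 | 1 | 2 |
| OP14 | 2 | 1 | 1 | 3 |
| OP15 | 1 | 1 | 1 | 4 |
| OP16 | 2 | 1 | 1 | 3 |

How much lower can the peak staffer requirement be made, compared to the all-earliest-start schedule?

8

Early-start peak: h1:14  h2:8  h3:3  h4:0  h5:0 ⇒ 14.
Leveled (OP10@1, OP11@2, OP12@1, OP13@2, OP14@4, OP15@1, OP16@4): h1:6  h2:6  h3:6  h4:5  h5:2 ⇒ 6.
Reduction 14 − 6 = 8.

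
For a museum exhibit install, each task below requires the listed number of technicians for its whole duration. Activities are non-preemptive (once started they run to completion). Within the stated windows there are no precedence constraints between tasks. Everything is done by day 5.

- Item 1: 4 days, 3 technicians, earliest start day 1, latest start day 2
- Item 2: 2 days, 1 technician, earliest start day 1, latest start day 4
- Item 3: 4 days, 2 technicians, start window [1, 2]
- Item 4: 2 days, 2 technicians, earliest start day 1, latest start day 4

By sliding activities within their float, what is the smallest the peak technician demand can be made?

Early-start (Item 1@1, Item 2@1, Item 3@1, Item 4@1) gives peak 8: d1:8  d2:8  d3:5  d4:5  d5:0.
Shift Item 4→3.
Schedule Item 1@1, Item 2@1, Item 3@1, Item 4@3: d1:6  d2:6  d3:7  d4:7  d5:0 — peak 7.

7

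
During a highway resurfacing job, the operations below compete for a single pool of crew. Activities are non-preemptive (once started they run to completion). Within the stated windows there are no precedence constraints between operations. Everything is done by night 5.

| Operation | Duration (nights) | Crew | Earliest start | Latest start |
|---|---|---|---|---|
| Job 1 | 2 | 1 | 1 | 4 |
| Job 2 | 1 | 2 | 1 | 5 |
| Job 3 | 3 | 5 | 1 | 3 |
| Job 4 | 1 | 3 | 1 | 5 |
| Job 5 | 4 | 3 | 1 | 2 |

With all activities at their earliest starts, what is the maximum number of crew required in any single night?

Early-start schedule: Job 1@1, Job 2@1, Job 3@1, Job 4@1, Job 5@1.
Load per night: night 1: 14, night 2: 9, night 3: 8, night 4: 3, night 5: 0.
Peak is 14.

14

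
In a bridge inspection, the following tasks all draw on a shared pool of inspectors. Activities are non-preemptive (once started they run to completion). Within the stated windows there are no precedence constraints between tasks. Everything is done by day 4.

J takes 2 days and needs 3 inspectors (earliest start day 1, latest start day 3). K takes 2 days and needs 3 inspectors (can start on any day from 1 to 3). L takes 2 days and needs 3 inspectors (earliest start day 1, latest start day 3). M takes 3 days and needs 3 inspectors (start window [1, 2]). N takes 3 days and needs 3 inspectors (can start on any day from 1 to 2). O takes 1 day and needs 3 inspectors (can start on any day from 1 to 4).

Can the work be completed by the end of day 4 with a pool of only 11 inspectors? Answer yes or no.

The minimum achievable peak is 12; 11 < 12, so no feasible schedule stays within the cap.

no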